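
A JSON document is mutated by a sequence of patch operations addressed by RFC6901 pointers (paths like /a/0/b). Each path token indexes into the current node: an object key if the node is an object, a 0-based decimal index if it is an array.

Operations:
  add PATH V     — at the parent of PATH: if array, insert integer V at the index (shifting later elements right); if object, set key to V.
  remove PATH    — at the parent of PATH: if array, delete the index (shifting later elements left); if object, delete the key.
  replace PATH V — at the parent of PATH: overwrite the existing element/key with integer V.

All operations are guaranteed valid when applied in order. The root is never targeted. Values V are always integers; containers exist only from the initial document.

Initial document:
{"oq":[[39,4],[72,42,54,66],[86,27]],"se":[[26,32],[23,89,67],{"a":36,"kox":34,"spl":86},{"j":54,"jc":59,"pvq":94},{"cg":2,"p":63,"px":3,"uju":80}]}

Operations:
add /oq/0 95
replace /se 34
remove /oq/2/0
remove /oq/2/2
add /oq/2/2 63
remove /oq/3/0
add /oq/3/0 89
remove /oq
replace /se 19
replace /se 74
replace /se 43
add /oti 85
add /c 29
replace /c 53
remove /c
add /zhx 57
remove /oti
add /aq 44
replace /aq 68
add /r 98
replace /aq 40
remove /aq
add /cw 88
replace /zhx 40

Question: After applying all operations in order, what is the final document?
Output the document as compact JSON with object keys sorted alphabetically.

Answer: {"cw":88,"r":98,"se":43,"zhx":40}

Derivation:
After op 1 (add /oq/0 95): {"oq":[95,[39,4],[72,42,54,66],[86,27]],"se":[[26,32],[23,89,67],{"a":36,"kox":34,"spl":86},{"j":54,"jc":59,"pvq":94},{"cg":2,"p":63,"px":3,"uju":80}]}
After op 2 (replace /se 34): {"oq":[95,[39,4],[72,42,54,66],[86,27]],"se":34}
After op 3 (remove /oq/2/0): {"oq":[95,[39,4],[42,54,66],[86,27]],"se":34}
After op 4 (remove /oq/2/2): {"oq":[95,[39,4],[42,54],[86,27]],"se":34}
After op 5 (add /oq/2/2 63): {"oq":[95,[39,4],[42,54,63],[86,27]],"se":34}
After op 6 (remove /oq/3/0): {"oq":[95,[39,4],[42,54,63],[27]],"se":34}
After op 7 (add /oq/3/0 89): {"oq":[95,[39,4],[42,54,63],[89,27]],"se":34}
After op 8 (remove /oq): {"se":34}
After op 9 (replace /se 19): {"se":19}
After op 10 (replace /se 74): {"se":74}
After op 11 (replace /se 43): {"se":43}
After op 12 (add /oti 85): {"oti":85,"se":43}
After op 13 (add /c 29): {"c":29,"oti":85,"se":43}
After op 14 (replace /c 53): {"c":53,"oti":85,"se":43}
After op 15 (remove /c): {"oti":85,"se":43}
After op 16 (add /zhx 57): {"oti":85,"se":43,"zhx":57}
After op 17 (remove /oti): {"se":43,"zhx":57}
After op 18 (add /aq 44): {"aq":44,"se":43,"zhx":57}
After op 19 (replace /aq 68): {"aq":68,"se":43,"zhx":57}
After op 20 (add /r 98): {"aq":68,"r":98,"se":43,"zhx":57}
After op 21 (replace /aq 40): {"aq":40,"r":98,"se":43,"zhx":57}
After op 22 (remove /aq): {"r":98,"se":43,"zhx":57}
After op 23 (add /cw 88): {"cw":88,"r":98,"se":43,"zhx":57}
After op 24 (replace /zhx 40): {"cw":88,"r":98,"se":43,"zhx":40}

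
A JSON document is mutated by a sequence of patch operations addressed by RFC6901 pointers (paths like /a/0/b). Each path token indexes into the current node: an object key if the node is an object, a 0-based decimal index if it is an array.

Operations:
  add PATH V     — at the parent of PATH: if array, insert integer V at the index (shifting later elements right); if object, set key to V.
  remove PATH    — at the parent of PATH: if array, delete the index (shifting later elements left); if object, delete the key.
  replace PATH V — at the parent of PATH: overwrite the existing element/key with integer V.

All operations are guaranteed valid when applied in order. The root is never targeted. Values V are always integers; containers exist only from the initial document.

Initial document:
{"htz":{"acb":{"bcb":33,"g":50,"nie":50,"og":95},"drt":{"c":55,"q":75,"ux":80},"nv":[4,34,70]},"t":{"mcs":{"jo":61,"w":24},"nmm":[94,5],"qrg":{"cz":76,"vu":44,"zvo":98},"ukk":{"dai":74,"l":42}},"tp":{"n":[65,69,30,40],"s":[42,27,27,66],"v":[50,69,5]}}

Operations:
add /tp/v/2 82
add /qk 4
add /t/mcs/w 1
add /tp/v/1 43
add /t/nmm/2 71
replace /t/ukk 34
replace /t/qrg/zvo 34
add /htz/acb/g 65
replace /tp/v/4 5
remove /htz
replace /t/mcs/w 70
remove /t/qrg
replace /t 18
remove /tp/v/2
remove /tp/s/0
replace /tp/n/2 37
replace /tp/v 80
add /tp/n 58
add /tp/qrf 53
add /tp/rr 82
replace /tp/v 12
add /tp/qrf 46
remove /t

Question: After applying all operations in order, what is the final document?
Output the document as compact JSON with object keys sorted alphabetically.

After op 1 (add /tp/v/2 82): {"htz":{"acb":{"bcb":33,"g":50,"nie":50,"og":95},"drt":{"c":55,"q":75,"ux":80},"nv":[4,34,70]},"t":{"mcs":{"jo":61,"w":24},"nmm":[94,5],"qrg":{"cz":76,"vu":44,"zvo":98},"ukk":{"dai":74,"l":42}},"tp":{"n":[65,69,30,40],"s":[42,27,27,66],"v":[50,69,82,5]}}
After op 2 (add /qk 4): {"htz":{"acb":{"bcb":33,"g":50,"nie":50,"og":95},"drt":{"c":55,"q":75,"ux":80},"nv":[4,34,70]},"qk":4,"t":{"mcs":{"jo":61,"w":24},"nmm":[94,5],"qrg":{"cz":76,"vu":44,"zvo":98},"ukk":{"dai":74,"l":42}},"tp":{"n":[65,69,30,40],"s":[42,27,27,66],"v":[50,69,82,5]}}
After op 3 (add /t/mcs/w 1): {"htz":{"acb":{"bcb":33,"g":50,"nie":50,"og":95},"drt":{"c":55,"q":75,"ux":80},"nv":[4,34,70]},"qk":4,"t":{"mcs":{"jo":61,"w":1},"nmm":[94,5],"qrg":{"cz":76,"vu":44,"zvo":98},"ukk":{"dai":74,"l":42}},"tp":{"n":[65,69,30,40],"s":[42,27,27,66],"v":[50,69,82,5]}}
After op 4 (add /tp/v/1 43): {"htz":{"acb":{"bcb":33,"g":50,"nie":50,"og":95},"drt":{"c":55,"q":75,"ux":80},"nv":[4,34,70]},"qk":4,"t":{"mcs":{"jo":61,"w":1},"nmm":[94,5],"qrg":{"cz":76,"vu":44,"zvo":98},"ukk":{"dai":74,"l":42}},"tp":{"n":[65,69,30,40],"s":[42,27,27,66],"v":[50,43,69,82,5]}}
After op 5 (add /t/nmm/2 71): {"htz":{"acb":{"bcb":33,"g":50,"nie":50,"og":95},"drt":{"c":55,"q":75,"ux":80},"nv":[4,34,70]},"qk":4,"t":{"mcs":{"jo":61,"w":1},"nmm":[94,5,71],"qrg":{"cz":76,"vu":44,"zvo":98},"ukk":{"dai":74,"l":42}},"tp":{"n":[65,69,30,40],"s":[42,27,27,66],"v":[50,43,69,82,5]}}
After op 6 (replace /t/ukk 34): {"htz":{"acb":{"bcb":33,"g":50,"nie":50,"og":95},"drt":{"c":55,"q":75,"ux":80},"nv":[4,34,70]},"qk":4,"t":{"mcs":{"jo":61,"w":1},"nmm":[94,5,71],"qrg":{"cz":76,"vu":44,"zvo":98},"ukk":34},"tp":{"n":[65,69,30,40],"s":[42,27,27,66],"v":[50,43,69,82,5]}}
After op 7 (replace /t/qrg/zvo 34): {"htz":{"acb":{"bcb":33,"g":50,"nie":50,"og":95},"drt":{"c":55,"q":75,"ux":80},"nv":[4,34,70]},"qk":4,"t":{"mcs":{"jo":61,"w":1},"nmm":[94,5,71],"qrg":{"cz":76,"vu":44,"zvo":34},"ukk":34},"tp":{"n":[65,69,30,40],"s":[42,27,27,66],"v":[50,43,69,82,5]}}
After op 8 (add /htz/acb/g 65): {"htz":{"acb":{"bcb":33,"g":65,"nie":50,"og":95},"drt":{"c":55,"q":75,"ux":80},"nv":[4,34,70]},"qk":4,"t":{"mcs":{"jo":61,"w":1},"nmm":[94,5,71],"qrg":{"cz":76,"vu":44,"zvo":34},"ukk":34},"tp":{"n":[65,69,30,40],"s":[42,27,27,66],"v":[50,43,69,82,5]}}
After op 9 (replace /tp/v/4 5): {"htz":{"acb":{"bcb":33,"g":65,"nie":50,"og":95},"drt":{"c":55,"q":75,"ux":80},"nv":[4,34,70]},"qk":4,"t":{"mcs":{"jo":61,"w":1},"nmm":[94,5,71],"qrg":{"cz":76,"vu":44,"zvo":34},"ukk":34},"tp":{"n":[65,69,30,40],"s":[42,27,27,66],"v":[50,43,69,82,5]}}
After op 10 (remove /htz): {"qk":4,"t":{"mcs":{"jo":61,"w":1},"nmm":[94,5,71],"qrg":{"cz":76,"vu":44,"zvo":34},"ukk":34},"tp":{"n":[65,69,30,40],"s":[42,27,27,66],"v":[50,43,69,82,5]}}
After op 11 (replace /t/mcs/w 70): {"qk":4,"t":{"mcs":{"jo":61,"w":70},"nmm":[94,5,71],"qrg":{"cz":76,"vu":44,"zvo":34},"ukk":34},"tp":{"n":[65,69,30,40],"s":[42,27,27,66],"v":[50,43,69,82,5]}}
After op 12 (remove /t/qrg): {"qk":4,"t":{"mcs":{"jo":61,"w":70},"nmm":[94,5,71],"ukk":34},"tp":{"n":[65,69,30,40],"s":[42,27,27,66],"v":[50,43,69,82,5]}}
After op 13 (replace /t 18): {"qk":4,"t":18,"tp":{"n":[65,69,30,40],"s":[42,27,27,66],"v":[50,43,69,82,5]}}
After op 14 (remove /tp/v/2): {"qk":4,"t":18,"tp":{"n":[65,69,30,40],"s":[42,27,27,66],"v":[50,43,82,5]}}
After op 15 (remove /tp/s/0): {"qk":4,"t":18,"tp":{"n":[65,69,30,40],"s":[27,27,66],"v":[50,43,82,5]}}
After op 16 (replace /tp/n/2 37): {"qk":4,"t":18,"tp":{"n":[65,69,37,40],"s":[27,27,66],"v":[50,43,82,5]}}
After op 17 (replace /tp/v 80): {"qk":4,"t":18,"tp":{"n":[65,69,37,40],"s":[27,27,66],"v":80}}
After op 18 (add /tp/n 58): {"qk":4,"t":18,"tp":{"n":58,"s":[27,27,66],"v":80}}
After op 19 (add /tp/qrf 53): {"qk":4,"t":18,"tp":{"n":58,"qrf":53,"s":[27,27,66],"v":80}}
After op 20 (add /tp/rr 82): {"qk":4,"t":18,"tp":{"n":58,"qrf":53,"rr":82,"s":[27,27,66],"v":80}}
After op 21 (replace /tp/v 12): {"qk":4,"t":18,"tp":{"n":58,"qrf":53,"rr":82,"s":[27,27,66],"v":12}}
After op 22 (add /tp/qrf 46): {"qk":4,"t":18,"tp":{"n":58,"qrf":46,"rr":82,"s":[27,27,66],"v":12}}
After op 23 (remove /t): {"qk":4,"tp":{"n":58,"qrf":46,"rr":82,"s":[27,27,66],"v":12}}

Answer: {"qk":4,"tp":{"n":58,"qrf":46,"rr":82,"s":[27,27,66],"v":12}}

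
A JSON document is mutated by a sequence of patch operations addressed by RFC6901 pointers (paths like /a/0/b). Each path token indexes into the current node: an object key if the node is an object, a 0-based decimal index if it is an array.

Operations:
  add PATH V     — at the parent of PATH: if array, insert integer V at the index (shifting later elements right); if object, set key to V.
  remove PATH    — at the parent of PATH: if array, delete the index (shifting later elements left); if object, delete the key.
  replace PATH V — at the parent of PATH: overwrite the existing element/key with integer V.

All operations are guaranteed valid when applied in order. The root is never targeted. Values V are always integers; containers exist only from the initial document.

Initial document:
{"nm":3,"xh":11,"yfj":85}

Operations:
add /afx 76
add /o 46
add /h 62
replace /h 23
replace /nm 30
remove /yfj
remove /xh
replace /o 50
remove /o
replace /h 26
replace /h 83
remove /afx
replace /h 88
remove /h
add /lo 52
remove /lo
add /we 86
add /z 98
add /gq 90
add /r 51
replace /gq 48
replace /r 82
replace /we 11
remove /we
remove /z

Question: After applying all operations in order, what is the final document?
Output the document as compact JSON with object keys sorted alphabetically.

Answer: {"gq":48,"nm":30,"r":82}

Derivation:
After op 1 (add /afx 76): {"afx":76,"nm":3,"xh":11,"yfj":85}
After op 2 (add /o 46): {"afx":76,"nm":3,"o":46,"xh":11,"yfj":85}
After op 3 (add /h 62): {"afx":76,"h":62,"nm":3,"o":46,"xh":11,"yfj":85}
After op 4 (replace /h 23): {"afx":76,"h":23,"nm":3,"o":46,"xh":11,"yfj":85}
After op 5 (replace /nm 30): {"afx":76,"h":23,"nm":30,"o":46,"xh":11,"yfj":85}
After op 6 (remove /yfj): {"afx":76,"h":23,"nm":30,"o":46,"xh":11}
After op 7 (remove /xh): {"afx":76,"h":23,"nm":30,"o":46}
After op 8 (replace /o 50): {"afx":76,"h":23,"nm":30,"o":50}
After op 9 (remove /o): {"afx":76,"h":23,"nm":30}
After op 10 (replace /h 26): {"afx":76,"h":26,"nm":30}
After op 11 (replace /h 83): {"afx":76,"h":83,"nm":30}
After op 12 (remove /afx): {"h":83,"nm":30}
After op 13 (replace /h 88): {"h":88,"nm":30}
After op 14 (remove /h): {"nm":30}
After op 15 (add /lo 52): {"lo":52,"nm":30}
After op 16 (remove /lo): {"nm":30}
After op 17 (add /we 86): {"nm":30,"we":86}
After op 18 (add /z 98): {"nm":30,"we":86,"z":98}
After op 19 (add /gq 90): {"gq":90,"nm":30,"we":86,"z":98}
After op 20 (add /r 51): {"gq":90,"nm":30,"r":51,"we":86,"z":98}
After op 21 (replace /gq 48): {"gq":48,"nm":30,"r":51,"we":86,"z":98}
After op 22 (replace /r 82): {"gq":48,"nm":30,"r":82,"we":86,"z":98}
After op 23 (replace /we 11): {"gq":48,"nm":30,"r":82,"we":11,"z":98}
After op 24 (remove /we): {"gq":48,"nm":30,"r":82,"z":98}
After op 25 (remove /z): {"gq":48,"nm":30,"r":82}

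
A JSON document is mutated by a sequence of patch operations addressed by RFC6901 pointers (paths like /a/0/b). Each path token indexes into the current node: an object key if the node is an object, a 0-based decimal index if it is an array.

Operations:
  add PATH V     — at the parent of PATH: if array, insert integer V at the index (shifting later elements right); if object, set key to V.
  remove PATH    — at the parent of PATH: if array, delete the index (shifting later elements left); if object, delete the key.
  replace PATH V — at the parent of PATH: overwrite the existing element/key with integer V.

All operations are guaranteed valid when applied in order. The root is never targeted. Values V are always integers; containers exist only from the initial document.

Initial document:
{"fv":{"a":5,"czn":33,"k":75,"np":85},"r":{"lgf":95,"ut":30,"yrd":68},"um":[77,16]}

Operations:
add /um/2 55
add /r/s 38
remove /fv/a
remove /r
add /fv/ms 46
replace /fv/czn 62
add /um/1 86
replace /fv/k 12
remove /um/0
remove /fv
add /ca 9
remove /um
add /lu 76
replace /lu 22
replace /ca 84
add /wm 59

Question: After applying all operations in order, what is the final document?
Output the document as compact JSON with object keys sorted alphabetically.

Answer: {"ca":84,"lu":22,"wm":59}

Derivation:
After op 1 (add /um/2 55): {"fv":{"a":5,"czn":33,"k":75,"np":85},"r":{"lgf":95,"ut":30,"yrd":68},"um":[77,16,55]}
After op 2 (add /r/s 38): {"fv":{"a":5,"czn":33,"k":75,"np":85},"r":{"lgf":95,"s":38,"ut":30,"yrd":68},"um":[77,16,55]}
After op 3 (remove /fv/a): {"fv":{"czn":33,"k":75,"np":85},"r":{"lgf":95,"s":38,"ut":30,"yrd":68},"um":[77,16,55]}
After op 4 (remove /r): {"fv":{"czn":33,"k":75,"np":85},"um":[77,16,55]}
After op 5 (add /fv/ms 46): {"fv":{"czn":33,"k":75,"ms":46,"np":85},"um":[77,16,55]}
After op 6 (replace /fv/czn 62): {"fv":{"czn":62,"k":75,"ms":46,"np":85},"um":[77,16,55]}
After op 7 (add /um/1 86): {"fv":{"czn":62,"k":75,"ms":46,"np":85},"um":[77,86,16,55]}
After op 8 (replace /fv/k 12): {"fv":{"czn":62,"k":12,"ms":46,"np":85},"um":[77,86,16,55]}
After op 9 (remove /um/0): {"fv":{"czn":62,"k":12,"ms":46,"np":85},"um":[86,16,55]}
After op 10 (remove /fv): {"um":[86,16,55]}
After op 11 (add /ca 9): {"ca":9,"um":[86,16,55]}
After op 12 (remove /um): {"ca":9}
After op 13 (add /lu 76): {"ca":9,"lu":76}
After op 14 (replace /lu 22): {"ca":9,"lu":22}
After op 15 (replace /ca 84): {"ca":84,"lu":22}
After op 16 (add /wm 59): {"ca":84,"lu":22,"wm":59}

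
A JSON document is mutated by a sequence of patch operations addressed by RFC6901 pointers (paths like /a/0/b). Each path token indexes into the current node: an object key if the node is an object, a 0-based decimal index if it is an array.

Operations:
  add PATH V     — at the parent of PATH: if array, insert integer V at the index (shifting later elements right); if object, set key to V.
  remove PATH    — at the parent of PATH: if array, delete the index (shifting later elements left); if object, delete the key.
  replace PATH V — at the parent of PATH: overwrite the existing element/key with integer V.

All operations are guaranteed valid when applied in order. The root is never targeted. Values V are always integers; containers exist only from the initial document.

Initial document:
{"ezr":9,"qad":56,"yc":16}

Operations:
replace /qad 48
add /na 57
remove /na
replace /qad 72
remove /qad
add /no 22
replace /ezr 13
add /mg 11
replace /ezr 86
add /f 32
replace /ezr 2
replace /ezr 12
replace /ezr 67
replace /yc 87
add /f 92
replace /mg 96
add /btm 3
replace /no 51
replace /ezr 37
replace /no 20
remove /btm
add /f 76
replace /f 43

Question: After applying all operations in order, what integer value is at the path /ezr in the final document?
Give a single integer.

After op 1 (replace /qad 48): {"ezr":9,"qad":48,"yc":16}
After op 2 (add /na 57): {"ezr":9,"na":57,"qad":48,"yc":16}
After op 3 (remove /na): {"ezr":9,"qad":48,"yc":16}
After op 4 (replace /qad 72): {"ezr":9,"qad":72,"yc":16}
After op 5 (remove /qad): {"ezr":9,"yc":16}
After op 6 (add /no 22): {"ezr":9,"no":22,"yc":16}
After op 7 (replace /ezr 13): {"ezr":13,"no":22,"yc":16}
After op 8 (add /mg 11): {"ezr":13,"mg":11,"no":22,"yc":16}
After op 9 (replace /ezr 86): {"ezr":86,"mg":11,"no":22,"yc":16}
After op 10 (add /f 32): {"ezr":86,"f":32,"mg":11,"no":22,"yc":16}
After op 11 (replace /ezr 2): {"ezr":2,"f":32,"mg":11,"no":22,"yc":16}
After op 12 (replace /ezr 12): {"ezr":12,"f":32,"mg":11,"no":22,"yc":16}
After op 13 (replace /ezr 67): {"ezr":67,"f":32,"mg":11,"no":22,"yc":16}
After op 14 (replace /yc 87): {"ezr":67,"f":32,"mg":11,"no":22,"yc":87}
After op 15 (add /f 92): {"ezr":67,"f":92,"mg":11,"no":22,"yc":87}
After op 16 (replace /mg 96): {"ezr":67,"f":92,"mg":96,"no":22,"yc":87}
After op 17 (add /btm 3): {"btm":3,"ezr":67,"f":92,"mg":96,"no":22,"yc":87}
After op 18 (replace /no 51): {"btm":3,"ezr":67,"f":92,"mg":96,"no":51,"yc":87}
After op 19 (replace /ezr 37): {"btm":3,"ezr":37,"f":92,"mg":96,"no":51,"yc":87}
After op 20 (replace /no 20): {"btm":3,"ezr":37,"f":92,"mg":96,"no":20,"yc":87}
After op 21 (remove /btm): {"ezr":37,"f":92,"mg":96,"no":20,"yc":87}
After op 22 (add /f 76): {"ezr":37,"f":76,"mg":96,"no":20,"yc":87}
After op 23 (replace /f 43): {"ezr":37,"f":43,"mg":96,"no":20,"yc":87}
Value at /ezr: 37

Answer: 37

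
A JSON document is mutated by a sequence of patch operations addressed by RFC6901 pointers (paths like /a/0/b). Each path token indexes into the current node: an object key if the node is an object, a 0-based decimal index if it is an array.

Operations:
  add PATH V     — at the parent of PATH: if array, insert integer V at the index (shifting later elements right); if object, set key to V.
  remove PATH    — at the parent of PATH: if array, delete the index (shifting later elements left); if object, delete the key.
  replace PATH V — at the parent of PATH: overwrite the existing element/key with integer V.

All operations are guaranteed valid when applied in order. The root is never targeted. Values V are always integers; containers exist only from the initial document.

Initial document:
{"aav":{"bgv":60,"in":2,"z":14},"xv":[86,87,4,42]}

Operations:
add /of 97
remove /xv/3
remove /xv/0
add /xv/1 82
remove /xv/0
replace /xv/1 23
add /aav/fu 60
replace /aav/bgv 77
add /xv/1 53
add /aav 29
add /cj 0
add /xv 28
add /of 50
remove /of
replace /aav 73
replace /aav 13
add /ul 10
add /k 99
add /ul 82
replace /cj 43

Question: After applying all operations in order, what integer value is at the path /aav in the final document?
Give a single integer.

Answer: 13

Derivation:
After op 1 (add /of 97): {"aav":{"bgv":60,"in":2,"z":14},"of":97,"xv":[86,87,4,42]}
After op 2 (remove /xv/3): {"aav":{"bgv":60,"in":2,"z":14},"of":97,"xv":[86,87,4]}
After op 3 (remove /xv/0): {"aav":{"bgv":60,"in":2,"z":14},"of":97,"xv":[87,4]}
After op 4 (add /xv/1 82): {"aav":{"bgv":60,"in":2,"z":14},"of":97,"xv":[87,82,4]}
After op 5 (remove /xv/0): {"aav":{"bgv":60,"in":2,"z":14},"of":97,"xv":[82,4]}
After op 6 (replace /xv/1 23): {"aav":{"bgv":60,"in":2,"z":14},"of":97,"xv":[82,23]}
After op 7 (add /aav/fu 60): {"aav":{"bgv":60,"fu":60,"in":2,"z":14},"of":97,"xv":[82,23]}
After op 8 (replace /aav/bgv 77): {"aav":{"bgv":77,"fu":60,"in":2,"z":14},"of":97,"xv":[82,23]}
After op 9 (add /xv/1 53): {"aav":{"bgv":77,"fu":60,"in":2,"z":14},"of":97,"xv":[82,53,23]}
After op 10 (add /aav 29): {"aav":29,"of":97,"xv":[82,53,23]}
After op 11 (add /cj 0): {"aav":29,"cj":0,"of":97,"xv":[82,53,23]}
After op 12 (add /xv 28): {"aav":29,"cj":0,"of":97,"xv":28}
After op 13 (add /of 50): {"aav":29,"cj":0,"of":50,"xv":28}
After op 14 (remove /of): {"aav":29,"cj":0,"xv":28}
After op 15 (replace /aav 73): {"aav":73,"cj":0,"xv":28}
After op 16 (replace /aav 13): {"aav":13,"cj":0,"xv":28}
After op 17 (add /ul 10): {"aav":13,"cj":0,"ul":10,"xv":28}
After op 18 (add /k 99): {"aav":13,"cj":0,"k":99,"ul":10,"xv":28}
After op 19 (add /ul 82): {"aav":13,"cj":0,"k":99,"ul":82,"xv":28}
After op 20 (replace /cj 43): {"aav":13,"cj":43,"k":99,"ul":82,"xv":28}
Value at /aav: 13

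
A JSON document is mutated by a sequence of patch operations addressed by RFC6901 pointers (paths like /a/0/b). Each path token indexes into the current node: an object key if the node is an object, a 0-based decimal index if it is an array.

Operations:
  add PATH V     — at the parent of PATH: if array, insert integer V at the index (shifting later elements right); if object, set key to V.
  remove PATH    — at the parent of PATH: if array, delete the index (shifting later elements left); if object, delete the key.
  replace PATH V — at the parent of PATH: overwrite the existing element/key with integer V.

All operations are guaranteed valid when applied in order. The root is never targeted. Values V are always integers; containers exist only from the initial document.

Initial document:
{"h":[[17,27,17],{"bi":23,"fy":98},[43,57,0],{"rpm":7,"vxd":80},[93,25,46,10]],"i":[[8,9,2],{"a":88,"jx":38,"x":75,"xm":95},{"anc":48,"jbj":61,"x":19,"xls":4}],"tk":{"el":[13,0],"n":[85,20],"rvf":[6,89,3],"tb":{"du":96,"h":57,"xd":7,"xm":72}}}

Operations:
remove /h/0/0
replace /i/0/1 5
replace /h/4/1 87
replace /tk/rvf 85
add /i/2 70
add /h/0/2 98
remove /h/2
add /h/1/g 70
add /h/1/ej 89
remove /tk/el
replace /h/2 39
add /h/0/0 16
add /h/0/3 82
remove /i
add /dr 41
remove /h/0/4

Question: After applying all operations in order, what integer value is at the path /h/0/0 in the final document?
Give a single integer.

After op 1 (remove /h/0/0): {"h":[[27,17],{"bi":23,"fy":98},[43,57,0],{"rpm":7,"vxd":80},[93,25,46,10]],"i":[[8,9,2],{"a":88,"jx":38,"x":75,"xm":95},{"anc":48,"jbj":61,"x":19,"xls":4}],"tk":{"el":[13,0],"n":[85,20],"rvf":[6,89,3],"tb":{"du":96,"h":57,"xd":7,"xm":72}}}
After op 2 (replace /i/0/1 5): {"h":[[27,17],{"bi":23,"fy":98},[43,57,0],{"rpm":7,"vxd":80},[93,25,46,10]],"i":[[8,5,2],{"a":88,"jx":38,"x":75,"xm":95},{"anc":48,"jbj":61,"x":19,"xls":4}],"tk":{"el":[13,0],"n":[85,20],"rvf":[6,89,3],"tb":{"du":96,"h":57,"xd":7,"xm":72}}}
After op 3 (replace /h/4/1 87): {"h":[[27,17],{"bi":23,"fy":98},[43,57,0],{"rpm":7,"vxd":80},[93,87,46,10]],"i":[[8,5,2],{"a":88,"jx":38,"x":75,"xm":95},{"anc":48,"jbj":61,"x":19,"xls":4}],"tk":{"el":[13,0],"n":[85,20],"rvf":[6,89,3],"tb":{"du":96,"h":57,"xd":7,"xm":72}}}
After op 4 (replace /tk/rvf 85): {"h":[[27,17],{"bi":23,"fy":98},[43,57,0],{"rpm":7,"vxd":80},[93,87,46,10]],"i":[[8,5,2],{"a":88,"jx":38,"x":75,"xm":95},{"anc":48,"jbj":61,"x":19,"xls":4}],"tk":{"el":[13,0],"n":[85,20],"rvf":85,"tb":{"du":96,"h":57,"xd":7,"xm":72}}}
After op 5 (add /i/2 70): {"h":[[27,17],{"bi":23,"fy":98},[43,57,0],{"rpm":7,"vxd":80},[93,87,46,10]],"i":[[8,5,2],{"a":88,"jx":38,"x":75,"xm":95},70,{"anc":48,"jbj":61,"x":19,"xls":4}],"tk":{"el":[13,0],"n":[85,20],"rvf":85,"tb":{"du":96,"h":57,"xd":7,"xm":72}}}
After op 6 (add /h/0/2 98): {"h":[[27,17,98],{"bi":23,"fy":98},[43,57,0],{"rpm":7,"vxd":80},[93,87,46,10]],"i":[[8,5,2],{"a":88,"jx":38,"x":75,"xm":95},70,{"anc":48,"jbj":61,"x":19,"xls":4}],"tk":{"el":[13,0],"n":[85,20],"rvf":85,"tb":{"du":96,"h":57,"xd":7,"xm":72}}}
After op 7 (remove /h/2): {"h":[[27,17,98],{"bi":23,"fy":98},{"rpm":7,"vxd":80},[93,87,46,10]],"i":[[8,5,2],{"a":88,"jx":38,"x":75,"xm":95},70,{"anc":48,"jbj":61,"x":19,"xls":4}],"tk":{"el":[13,0],"n":[85,20],"rvf":85,"tb":{"du":96,"h":57,"xd":7,"xm":72}}}
After op 8 (add /h/1/g 70): {"h":[[27,17,98],{"bi":23,"fy":98,"g":70},{"rpm":7,"vxd":80},[93,87,46,10]],"i":[[8,5,2],{"a":88,"jx":38,"x":75,"xm":95},70,{"anc":48,"jbj":61,"x":19,"xls":4}],"tk":{"el":[13,0],"n":[85,20],"rvf":85,"tb":{"du":96,"h":57,"xd":7,"xm":72}}}
After op 9 (add /h/1/ej 89): {"h":[[27,17,98],{"bi":23,"ej":89,"fy":98,"g":70},{"rpm":7,"vxd":80},[93,87,46,10]],"i":[[8,5,2],{"a":88,"jx":38,"x":75,"xm":95},70,{"anc":48,"jbj":61,"x":19,"xls":4}],"tk":{"el":[13,0],"n":[85,20],"rvf":85,"tb":{"du":96,"h":57,"xd":7,"xm":72}}}
After op 10 (remove /tk/el): {"h":[[27,17,98],{"bi":23,"ej":89,"fy":98,"g":70},{"rpm":7,"vxd":80},[93,87,46,10]],"i":[[8,5,2],{"a":88,"jx":38,"x":75,"xm":95},70,{"anc":48,"jbj":61,"x":19,"xls":4}],"tk":{"n":[85,20],"rvf":85,"tb":{"du":96,"h":57,"xd":7,"xm":72}}}
After op 11 (replace /h/2 39): {"h":[[27,17,98],{"bi":23,"ej":89,"fy":98,"g":70},39,[93,87,46,10]],"i":[[8,5,2],{"a":88,"jx":38,"x":75,"xm":95},70,{"anc":48,"jbj":61,"x":19,"xls":4}],"tk":{"n":[85,20],"rvf":85,"tb":{"du":96,"h":57,"xd":7,"xm":72}}}
After op 12 (add /h/0/0 16): {"h":[[16,27,17,98],{"bi":23,"ej":89,"fy":98,"g":70},39,[93,87,46,10]],"i":[[8,5,2],{"a":88,"jx":38,"x":75,"xm":95},70,{"anc":48,"jbj":61,"x":19,"xls":4}],"tk":{"n":[85,20],"rvf":85,"tb":{"du":96,"h":57,"xd":7,"xm":72}}}
After op 13 (add /h/0/3 82): {"h":[[16,27,17,82,98],{"bi":23,"ej":89,"fy":98,"g":70},39,[93,87,46,10]],"i":[[8,5,2],{"a":88,"jx":38,"x":75,"xm":95},70,{"anc":48,"jbj":61,"x":19,"xls":4}],"tk":{"n":[85,20],"rvf":85,"tb":{"du":96,"h":57,"xd":7,"xm":72}}}
After op 14 (remove /i): {"h":[[16,27,17,82,98],{"bi":23,"ej":89,"fy":98,"g":70},39,[93,87,46,10]],"tk":{"n":[85,20],"rvf":85,"tb":{"du":96,"h":57,"xd":7,"xm":72}}}
After op 15 (add /dr 41): {"dr":41,"h":[[16,27,17,82,98],{"bi":23,"ej":89,"fy":98,"g":70},39,[93,87,46,10]],"tk":{"n":[85,20],"rvf":85,"tb":{"du":96,"h":57,"xd":7,"xm":72}}}
After op 16 (remove /h/0/4): {"dr":41,"h":[[16,27,17,82],{"bi":23,"ej":89,"fy":98,"g":70},39,[93,87,46,10]],"tk":{"n":[85,20],"rvf":85,"tb":{"du":96,"h":57,"xd":7,"xm":72}}}
Value at /h/0/0: 16

Answer: 16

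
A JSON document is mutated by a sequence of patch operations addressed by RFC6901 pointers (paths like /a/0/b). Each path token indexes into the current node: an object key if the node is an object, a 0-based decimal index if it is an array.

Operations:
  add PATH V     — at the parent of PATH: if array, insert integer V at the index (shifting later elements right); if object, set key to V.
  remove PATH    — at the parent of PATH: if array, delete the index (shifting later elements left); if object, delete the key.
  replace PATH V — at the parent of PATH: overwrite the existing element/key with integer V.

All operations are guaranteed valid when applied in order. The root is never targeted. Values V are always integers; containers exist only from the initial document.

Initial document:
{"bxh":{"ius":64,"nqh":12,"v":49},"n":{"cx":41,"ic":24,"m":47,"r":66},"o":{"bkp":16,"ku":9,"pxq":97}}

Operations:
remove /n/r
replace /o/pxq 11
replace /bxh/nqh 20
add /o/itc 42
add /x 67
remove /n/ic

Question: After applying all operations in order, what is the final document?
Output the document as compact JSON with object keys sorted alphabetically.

After op 1 (remove /n/r): {"bxh":{"ius":64,"nqh":12,"v":49},"n":{"cx":41,"ic":24,"m":47},"o":{"bkp":16,"ku":9,"pxq":97}}
After op 2 (replace /o/pxq 11): {"bxh":{"ius":64,"nqh":12,"v":49},"n":{"cx":41,"ic":24,"m":47},"o":{"bkp":16,"ku":9,"pxq":11}}
After op 3 (replace /bxh/nqh 20): {"bxh":{"ius":64,"nqh":20,"v":49},"n":{"cx":41,"ic":24,"m":47},"o":{"bkp":16,"ku":9,"pxq":11}}
After op 4 (add /o/itc 42): {"bxh":{"ius":64,"nqh":20,"v":49},"n":{"cx":41,"ic":24,"m":47},"o":{"bkp":16,"itc":42,"ku":9,"pxq":11}}
After op 5 (add /x 67): {"bxh":{"ius":64,"nqh":20,"v":49},"n":{"cx":41,"ic":24,"m":47},"o":{"bkp":16,"itc":42,"ku":9,"pxq":11},"x":67}
After op 6 (remove /n/ic): {"bxh":{"ius":64,"nqh":20,"v":49},"n":{"cx":41,"m":47},"o":{"bkp":16,"itc":42,"ku":9,"pxq":11},"x":67}

Answer: {"bxh":{"ius":64,"nqh":20,"v":49},"n":{"cx":41,"m":47},"o":{"bkp":16,"itc":42,"ku":9,"pxq":11},"x":67}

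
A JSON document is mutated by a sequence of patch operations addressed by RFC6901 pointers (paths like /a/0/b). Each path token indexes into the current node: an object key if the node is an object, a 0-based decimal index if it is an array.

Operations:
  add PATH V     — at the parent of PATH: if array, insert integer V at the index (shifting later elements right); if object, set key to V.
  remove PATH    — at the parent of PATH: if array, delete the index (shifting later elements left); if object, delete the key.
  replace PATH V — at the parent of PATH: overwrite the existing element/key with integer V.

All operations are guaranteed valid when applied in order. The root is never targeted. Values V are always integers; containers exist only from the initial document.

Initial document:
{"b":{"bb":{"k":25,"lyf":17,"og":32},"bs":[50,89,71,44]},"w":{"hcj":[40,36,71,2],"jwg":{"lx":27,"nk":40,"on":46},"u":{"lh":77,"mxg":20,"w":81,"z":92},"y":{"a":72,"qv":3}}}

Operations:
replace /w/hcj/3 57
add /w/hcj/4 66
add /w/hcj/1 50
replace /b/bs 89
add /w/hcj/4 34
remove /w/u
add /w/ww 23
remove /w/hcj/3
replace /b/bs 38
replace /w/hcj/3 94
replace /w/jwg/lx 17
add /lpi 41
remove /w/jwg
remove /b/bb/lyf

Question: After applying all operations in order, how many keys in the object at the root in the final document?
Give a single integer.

After op 1 (replace /w/hcj/3 57): {"b":{"bb":{"k":25,"lyf":17,"og":32},"bs":[50,89,71,44]},"w":{"hcj":[40,36,71,57],"jwg":{"lx":27,"nk":40,"on":46},"u":{"lh":77,"mxg":20,"w":81,"z":92},"y":{"a":72,"qv":3}}}
After op 2 (add /w/hcj/4 66): {"b":{"bb":{"k":25,"lyf":17,"og":32},"bs":[50,89,71,44]},"w":{"hcj":[40,36,71,57,66],"jwg":{"lx":27,"nk":40,"on":46},"u":{"lh":77,"mxg":20,"w":81,"z":92},"y":{"a":72,"qv":3}}}
After op 3 (add /w/hcj/1 50): {"b":{"bb":{"k":25,"lyf":17,"og":32},"bs":[50,89,71,44]},"w":{"hcj":[40,50,36,71,57,66],"jwg":{"lx":27,"nk":40,"on":46},"u":{"lh":77,"mxg":20,"w":81,"z":92},"y":{"a":72,"qv":3}}}
After op 4 (replace /b/bs 89): {"b":{"bb":{"k":25,"lyf":17,"og":32},"bs":89},"w":{"hcj":[40,50,36,71,57,66],"jwg":{"lx":27,"nk":40,"on":46},"u":{"lh":77,"mxg":20,"w":81,"z":92},"y":{"a":72,"qv":3}}}
After op 5 (add /w/hcj/4 34): {"b":{"bb":{"k":25,"lyf":17,"og":32},"bs":89},"w":{"hcj":[40,50,36,71,34,57,66],"jwg":{"lx":27,"nk":40,"on":46},"u":{"lh":77,"mxg":20,"w":81,"z":92},"y":{"a":72,"qv":3}}}
After op 6 (remove /w/u): {"b":{"bb":{"k":25,"lyf":17,"og":32},"bs":89},"w":{"hcj":[40,50,36,71,34,57,66],"jwg":{"lx":27,"nk":40,"on":46},"y":{"a":72,"qv":3}}}
After op 7 (add /w/ww 23): {"b":{"bb":{"k":25,"lyf":17,"og":32},"bs":89},"w":{"hcj":[40,50,36,71,34,57,66],"jwg":{"lx":27,"nk":40,"on":46},"ww":23,"y":{"a":72,"qv":3}}}
After op 8 (remove /w/hcj/3): {"b":{"bb":{"k":25,"lyf":17,"og":32},"bs":89},"w":{"hcj":[40,50,36,34,57,66],"jwg":{"lx":27,"nk":40,"on":46},"ww":23,"y":{"a":72,"qv":3}}}
After op 9 (replace /b/bs 38): {"b":{"bb":{"k":25,"lyf":17,"og":32},"bs":38},"w":{"hcj":[40,50,36,34,57,66],"jwg":{"lx":27,"nk":40,"on":46},"ww":23,"y":{"a":72,"qv":3}}}
After op 10 (replace /w/hcj/3 94): {"b":{"bb":{"k":25,"lyf":17,"og":32},"bs":38},"w":{"hcj":[40,50,36,94,57,66],"jwg":{"lx":27,"nk":40,"on":46},"ww":23,"y":{"a":72,"qv":3}}}
After op 11 (replace /w/jwg/lx 17): {"b":{"bb":{"k":25,"lyf":17,"og":32},"bs":38},"w":{"hcj":[40,50,36,94,57,66],"jwg":{"lx":17,"nk":40,"on":46},"ww":23,"y":{"a":72,"qv":3}}}
After op 12 (add /lpi 41): {"b":{"bb":{"k":25,"lyf":17,"og":32},"bs":38},"lpi":41,"w":{"hcj":[40,50,36,94,57,66],"jwg":{"lx":17,"nk":40,"on":46},"ww":23,"y":{"a":72,"qv":3}}}
After op 13 (remove /w/jwg): {"b":{"bb":{"k":25,"lyf":17,"og":32},"bs":38},"lpi":41,"w":{"hcj":[40,50,36,94,57,66],"ww":23,"y":{"a":72,"qv":3}}}
After op 14 (remove /b/bb/lyf): {"b":{"bb":{"k":25,"og":32},"bs":38},"lpi":41,"w":{"hcj":[40,50,36,94,57,66],"ww":23,"y":{"a":72,"qv":3}}}
Size at the root: 3

Answer: 3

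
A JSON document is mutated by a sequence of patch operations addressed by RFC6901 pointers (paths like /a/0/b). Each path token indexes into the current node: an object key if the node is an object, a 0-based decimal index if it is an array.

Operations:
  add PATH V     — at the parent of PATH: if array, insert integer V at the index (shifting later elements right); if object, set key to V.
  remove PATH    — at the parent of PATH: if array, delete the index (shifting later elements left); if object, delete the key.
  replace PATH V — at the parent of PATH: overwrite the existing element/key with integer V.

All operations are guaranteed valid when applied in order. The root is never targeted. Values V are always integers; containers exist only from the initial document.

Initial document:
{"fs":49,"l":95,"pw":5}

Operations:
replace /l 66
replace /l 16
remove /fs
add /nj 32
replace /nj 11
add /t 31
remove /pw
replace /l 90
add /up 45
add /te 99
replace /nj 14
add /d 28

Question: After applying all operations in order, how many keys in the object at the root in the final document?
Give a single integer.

Answer: 6

Derivation:
After op 1 (replace /l 66): {"fs":49,"l":66,"pw":5}
After op 2 (replace /l 16): {"fs":49,"l":16,"pw":5}
After op 3 (remove /fs): {"l":16,"pw":5}
After op 4 (add /nj 32): {"l":16,"nj":32,"pw":5}
After op 5 (replace /nj 11): {"l":16,"nj":11,"pw":5}
After op 6 (add /t 31): {"l":16,"nj":11,"pw":5,"t":31}
After op 7 (remove /pw): {"l":16,"nj":11,"t":31}
After op 8 (replace /l 90): {"l":90,"nj":11,"t":31}
After op 9 (add /up 45): {"l":90,"nj":11,"t":31,"up":45}
After op 10 (add /te 99): {"l":90,"nj":11,"t":31,"te":99,"up":45}
After op 11 (replace /nj 14): {"l":90,"nj":14,"t":31,"te":99,"up":45}
After op 12 (add /d 28): {"d":28,"l":90,"nj":14,"t":31,"te":99,"up":45}
Size at the root: 6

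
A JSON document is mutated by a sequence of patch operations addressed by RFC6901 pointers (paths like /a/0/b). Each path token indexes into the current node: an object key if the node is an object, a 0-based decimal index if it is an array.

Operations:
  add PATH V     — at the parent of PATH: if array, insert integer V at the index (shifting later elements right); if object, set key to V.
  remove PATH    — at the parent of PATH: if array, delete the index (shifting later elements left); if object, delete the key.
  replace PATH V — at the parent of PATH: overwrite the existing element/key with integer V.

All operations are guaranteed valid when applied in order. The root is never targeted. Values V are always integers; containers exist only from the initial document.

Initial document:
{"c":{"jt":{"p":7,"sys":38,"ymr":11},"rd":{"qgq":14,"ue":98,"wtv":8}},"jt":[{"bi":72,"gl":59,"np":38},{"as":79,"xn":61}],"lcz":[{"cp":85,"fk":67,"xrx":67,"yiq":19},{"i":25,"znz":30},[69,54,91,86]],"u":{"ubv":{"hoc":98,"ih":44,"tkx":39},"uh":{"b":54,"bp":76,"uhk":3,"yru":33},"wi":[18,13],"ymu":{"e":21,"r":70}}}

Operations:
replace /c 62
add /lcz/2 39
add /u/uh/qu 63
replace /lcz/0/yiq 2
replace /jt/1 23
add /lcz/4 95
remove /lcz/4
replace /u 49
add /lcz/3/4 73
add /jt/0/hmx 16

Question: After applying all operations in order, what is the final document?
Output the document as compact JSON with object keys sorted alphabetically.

Answer: {"c":62,"jt":[{"bi":72,"gl":59,"hmx":16,"np":38},23],"lcz":[{"cp":85,"fk":67,"xrx":67,"yiq":2},{"i":25,"znz":30},39,[69,54,91,86,73]],"u":49}

Derivation:
After op 1 (replace /c 62): {"c":62,"jt":[{"bi":72,"gl":59,"np":38},{"as":79,"xn":61}],"lcz":[{"cp":85,"fk":67,"xrx":67,"yiq":19},{"i":25,"znz":30},[69,54,91,86]],"u":{"ubv":{"hoc":98,"ih":44,"tkx":39},"uh":{"b":54,"bp":76,"uhk":3,"yru":33},"wi":[18,13],"ymu":{"e":21,"r":70}}}
After op 2 (add /lcz/2 39): {"c":62,"jt":[{"bi":72,"gl":59,"np":38},{"as":79,"xn":61}],"lcz":[{"cp":85,"fk":67,"xrx":67,"yiq":19},{"i":25,"znz":30},39,[69,54,91,86]],"u":{"ubv":{"hoc":98,"ih":44,"tkx":39},"uh":{"b":54,"bp":76,"uhk":3,"yru":33},"wi":[18,13],"ymu":{"e":21,"r":70}}}
After op 3 (add /u/uh/qu 63): {"c":62,"jt":[{"bi":72,"gl":59,"np":38},{"as":79,"xn":61}],"lcz":[{"cp":85,"fk":67,"xrx":67,"yiq":19},{"i":25,"znz":30},39,[69,54,91,86]],"u":{"ubv":{"hoc":98,"ih":44,"tkx":39},"uh":{"b":54,"bp":76,"qu":63,"uhk":3,"yru":33},"wi":[18,13],"ymu":{"e":21,"r":70}}}
After op 4 (replace /lcz/0/yiq 2): {"c":62,"jt":[{"bi":72,"gl":59,"np":38},{"as":79,"xn":61}],"lcz":[{"cp":85,"fk":67,"xrx":67,"yiq":2},{"i":25,"znz":30},39,[69,54,91,86]],"u":{"ubv":{"hoc":98,"ih":44,"tkx":39},"uh":{"b":54,"bp":76,"qu":63,"uhk":3,"yru":33},"wi":[18,13],"ymu":{"e":21,"r":70}}}
After op 5 (replace /jt/1 23): {"c":62,"jt":[{"bi":72,"gl":59,"np":38},23],"lcz":[{"cp":85,"fk":67,"xrx":67,"yiq":2},{"i":25,"znz":30},39,[69,54,91,86]],"u":{"ubv":{"hoc":98,"ih":44,"tkx":39},"uh":{"b":54,"bp":76,"qu":63,"uhk":3,"yru":33},"wi":[18,13],"ymu":{"e":21,"r":70}}}
After op 6 (add /lcz/4 95): {"c":62,"jt":[{"bi":72,"gl":59,"np":38},23],"lcz":[{"cp":85,"fk":67,"xrx":67,"yiq":2},{"i":25,"znz":30},39,[69,54,91,86],95],"u":{"ubv":{"hoc":98,"ih":44,"tkx":39},"uh":{"b":54,"bp":76,"qu":63,"uhk":3,"yru":33},"wi":[18,13],"ymu":{"e":21,"r":70}}}
After op 7 (remove /lcz/4): {"c":62,"jt":[{"bi":72,"gl":59,"np":38},23],"lcz":[{"cp":85,"fk":67,"xrx":67,"yiq":2},{"i":25,"znz":30},39,[69,54,91,86]],"u":{"ubv":{"hoc":98,"ih":44,"tkx":39},"uh":{"b":54,"bp":76,"qu":63,"uhk":3,"yru":33},"wi":[18,13],"ymu":{"e":21,"r":70}}}
After op 8 (replace /u 49): {"c":62,"jt":[{"bi":72,"gl":59,"np":38},23],"lcz":[{"cp":85,"fk":67,"xrx":67,"yiq":2},{"i":25,"znz":30},39,[69,54,91,86]],"u":49}
After op 9 (add /lcz/3/4 73): {"c":62,"jt":[{"bi":72,"gl":59,"np":38},23],"lcz":[{"cp":85,"fk":67,"xrx":67,"yiq":2},{"i":25,"znz":30},39,[69,54,91,86,73]],"u":49}
After op 10 (add /jt/0/hmx 16): {"c":62,"jt":[{"bi":72,"gl":59,"hmx":16,"np":38},23],"lcz":[{"cp":85,"fk":67,"xrx":67,"yiq":2},{"i":25,"znz":30},39,[69,54,91,86,73]],"u":49}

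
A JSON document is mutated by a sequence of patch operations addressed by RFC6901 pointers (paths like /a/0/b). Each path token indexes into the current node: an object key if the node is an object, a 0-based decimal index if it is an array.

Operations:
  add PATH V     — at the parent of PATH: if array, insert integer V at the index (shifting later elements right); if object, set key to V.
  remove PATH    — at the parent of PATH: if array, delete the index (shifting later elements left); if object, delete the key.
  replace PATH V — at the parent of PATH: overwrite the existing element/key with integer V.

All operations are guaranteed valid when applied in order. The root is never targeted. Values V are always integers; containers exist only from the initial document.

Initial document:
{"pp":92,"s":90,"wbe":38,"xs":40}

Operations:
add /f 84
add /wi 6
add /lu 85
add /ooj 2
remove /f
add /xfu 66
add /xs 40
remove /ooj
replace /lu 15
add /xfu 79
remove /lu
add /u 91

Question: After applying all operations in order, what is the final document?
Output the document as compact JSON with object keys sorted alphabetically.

After op 1 (add /f 84): {"f":84,"pp":92,"s":90,"wbe":38,"xs":40}
After op 2 (add /wi 6): {"f":84,"pp":92,"s":90,"wbe":38,"wi":6,"xs":40}
After op 3 (add /lu 85): {"f":84,"lu":85,"pp":92,"s":90,"wbe":38,"wi":6,"xs":40}
After op 4 (add /ooj 2): {"f":84,"lu":85,"ooj":2,"pp":92,"s":90,"wbe":38,"wi":6,"xs":40}
After op 5 (remove /f): {"lu":85,"ooj":2,"pp":92,"s":90,"wbe":38,"wi":6,"xs":40}
After op 6 (add /xfu 66): {"lu":85,"ooj":2,"pp":92,"s":90,"wbe":38,"wi":6,"xfu":66,"xs":40}
After op 7 (add /xs 40): {"lu":85,"ooj":2,"pp":92,"s":90,"wbe":38,"wi":6,"xfu":66,"xs":40}
After op 8 (remove /ooj): {"lu":85,"pp":92,"s":90,"wbe":38,"wi":6,"xfu":66,"xs":40}
After op 9 (replace /lu 15): {"lu":15,"pp":92,"s":90,"wbe":38,"wi":6,"xfu":66,"xs":40}
After op 10 (add /xfu 79): {"lu":15,"pp":92,"s":90,"wbe":38,"wi":6,"xfu":79,"xs":40}
After op 11 (remove /lu): {"pp":92,"s":90,"wbe":38,"wi":6,"xfu":79,"xs":40}
After op 12 (add /u 91): {"pp":92,"s":90,"u":91,"wbe":38,"wi":6,"xfu":79,"xs":40}

Answer: {"pp":92,"s":90,"u":91,"wbe":38,"wi":6,"xfu":79,"xs":40}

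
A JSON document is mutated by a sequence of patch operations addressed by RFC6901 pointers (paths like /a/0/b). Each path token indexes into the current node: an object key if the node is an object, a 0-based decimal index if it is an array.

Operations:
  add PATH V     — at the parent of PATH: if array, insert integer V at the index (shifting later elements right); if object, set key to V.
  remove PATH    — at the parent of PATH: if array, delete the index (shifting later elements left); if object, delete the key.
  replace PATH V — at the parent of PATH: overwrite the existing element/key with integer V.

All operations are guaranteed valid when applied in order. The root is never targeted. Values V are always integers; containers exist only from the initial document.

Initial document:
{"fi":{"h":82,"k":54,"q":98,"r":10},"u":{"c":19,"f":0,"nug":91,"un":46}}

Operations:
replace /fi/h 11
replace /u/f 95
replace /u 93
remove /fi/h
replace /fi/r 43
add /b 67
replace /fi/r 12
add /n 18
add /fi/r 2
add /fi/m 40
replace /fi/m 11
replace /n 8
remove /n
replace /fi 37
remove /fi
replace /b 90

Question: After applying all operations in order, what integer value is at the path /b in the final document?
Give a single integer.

Answer: 90

Derivation:
After op 1 (replace /fi/h 11): {"fi":{"h":11,"k":54,"q":98,"r":10},"u":{"c":19,"f":0,"nug":91,"un":46}}
After op 2 (replace /u/f 95): {"fi":{"h":11,"k":54,"q":98,"r":10},"u":{"c":19,"f":95,"nug":91,"un":46}}
After op 3 (replace /u 93): {"fi":{"h":11,"k":54,"q":98,"r":10},"u":93}
After op 4 (remove /fi/h): {"fi":{"k":54,"q":98,"r":10},"u":93}
After op 5 (replace /fi/r 43): {"fi":{"k":54,"q":98,"r":43},"u":93}
After op 6 (add /b 67): {"b":67,"fi":{"k":54,"q":98,"r":43},"u":93}
After op 7 (replace /fi/r 12): {"b":67,"fi":{"k":54,"q":98,"r":12},"u":93}
After op 8 (add /n 18): {"b":67,"fi":{"k":54,"q":98,"r":12},"n":18,"u":93}
After op 9 (add /fi/r 2): {"b":67,"fi":{"k":54,"q":98,"r":2},"n":18,"u":93}
After op 10 (add /fi/m 40): {"b":67,"fi":{"k":54,"m":40,"q":98,"r":2},"n":18,"u":93}
After op 11 (replace /fi/m 11): {"b":67,"fi":{"k":54,"m":11,"q":98,"r":2},"n":18,"u":93}
After op 12 (replace /n 8): {"b":67,"fi":{"k":54,"m":11,"q":98,"r":2},"n":8,"u":93}
After op 13 (remove /n): {"b":67,"fi":{"k":54,"m":11,"q":98,"r":2},"u":93}
After op 14 (replace /fi 37): {"b":67,"fi":37,"u":93}
After op 15 (remove /fi): {"b":67,"u":93}
After op 16 (replace /b 90): {"b":90,"u":93}
Value at /b: 90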